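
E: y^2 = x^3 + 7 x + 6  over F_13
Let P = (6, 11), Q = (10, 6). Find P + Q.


P != Q, so use the chord formula.
s = (y2 - y1) / (x2 - x1) = (8) / (4) mod 13 = 2
x3 = s^2 - x1 - x2 mod 13 = 2^2 - 6 - 10 = 1
y3 = s (x1 - x3) - y1 mod 13 = 2 * (6 - 1) - 11 = 12

P + Q = (1, 12)


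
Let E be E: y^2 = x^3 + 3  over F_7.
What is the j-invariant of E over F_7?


Delta = -16(4 a^3 + 27 b^2) mod 7 = 4
-1728 * (4 a)^3 = -1728 * (4*0)^3 mod 7 = 0
j = 0 * 4^(-1) mod 7 = 0

j = 0 (mod 7)


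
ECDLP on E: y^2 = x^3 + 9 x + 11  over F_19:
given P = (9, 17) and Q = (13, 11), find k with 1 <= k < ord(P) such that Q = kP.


Enumerate multiples of P until we hit Q = (13, 11):
  1P = (9, 17)
  2P = (18, 18)
  3P = (15, 14)
  4P = (0, 7)
  5P = (11, 4)
  6P = (8, 5)
  7P = (13, 11)
Match found at i = 7.

k = 7


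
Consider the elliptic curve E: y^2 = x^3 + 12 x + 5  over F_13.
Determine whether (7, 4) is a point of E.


Check whether y^2 = x^3 + 12 x + 5 (mod 13) for (x, y) = (7, 4).
LHS: y^2 = 4^2 mod 13 = 3
RHS: x^3 + 12 x + 5 = 7^3 + 12*7 + 5 mod 13 = 3
LHS = RHS

Yes, on the curve


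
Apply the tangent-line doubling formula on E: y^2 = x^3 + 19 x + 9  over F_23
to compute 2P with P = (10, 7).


Doubling: s = (3 x1^2 + a) / (2 y1)
s = (3*10^2 + 19) / (2*7) mod 23 = 8
x3 = s^2 - 2 x1 mod 23 = 8^2 - 2*10 = 21
y3 = s (x1 - x3) - y1 mod 23 = 8 * (10 - 21) - 7 = 20

2P = (21, 20)


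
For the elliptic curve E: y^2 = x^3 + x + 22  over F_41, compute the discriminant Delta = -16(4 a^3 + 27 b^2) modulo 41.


4 a^3 + 27 b^2 = 4*1^3 + 27*22^2 = 4 + 13068 = 13072
Delta = -16 * (13072) = -209152
Delta mod 41 = 30

Delta = 30 (mod 41)


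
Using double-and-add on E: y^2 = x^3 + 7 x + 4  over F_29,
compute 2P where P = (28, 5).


k = 2 = 10_2 (binary, LSB first: 01)
Double-and-add from P = (28, 5):
  bit 0 = 0: acc unchanged = O
  bit 1 = 1: acc = O + (3, 20) = (3, 20)

2P = (3, 20)


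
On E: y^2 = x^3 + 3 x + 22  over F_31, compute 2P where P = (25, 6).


Doubling: s = (3 x1^2 + a) / (2 y1)
s = (3*25^2 + 3) / (2*6) mod 31 = 17
x3 = s^2 - 2 x1 mod 31 = 17^2 - 2*25 = 22
y3 = s (x1 - x3) - y1 mod 31 = 17 * (25 - 22) - 6 = 14

2P = (22, 14)


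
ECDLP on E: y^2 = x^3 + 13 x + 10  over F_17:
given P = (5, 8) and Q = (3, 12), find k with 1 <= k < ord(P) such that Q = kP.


Enumerate multiples of P until we hit Q = (3, 12):
  1P = (5, 8)
  2P = (16, 8)
  3P = (13, 9)
  4P = (3, 5)
  5P = (7, 6)
  6P = (6, 10)
  7P = (10, 16)
  8P = (10, 1)
  9P = (6, 7)
  10P = (7, 11)
  11P = (3, 12)
Match found at i = 11.

k = 11


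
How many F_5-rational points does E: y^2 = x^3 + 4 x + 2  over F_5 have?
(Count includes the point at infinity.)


For each x in F_5, count y with y^2 = x^3 + 4 x + 2 mod 5:
  x = 3: RHS = 1, y in [1, 4]  -> 2 point(s)
Affine points: 2. Add the point at infinity: total = 3.

#E(F_5) = 3


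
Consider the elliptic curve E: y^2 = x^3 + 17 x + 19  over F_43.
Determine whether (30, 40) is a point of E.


Check whether y^2 = x^3 + 17 x + 19 (mod 43) for (x, y) = (30, 40).
LHS: y^2 = 40^2 mod 43 = 9
RHS: x^3 + 17 x + 19 = 30^3 + 17*30 + 19 mod 43 = 9
LHS = RHS

Yes, on the curve


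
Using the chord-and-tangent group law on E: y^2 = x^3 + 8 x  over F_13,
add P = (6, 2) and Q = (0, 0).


P != Q, so use the chord formula.
s = (y2 - y1) / (x2 - x1) = (11) / (7) mod 13 = 9
x3 = s^2 - x1 - x2 mod 13 = 9^2 - 6 - 0 = 10
y3 = s (x1 - x3) - y1 mod 13 = 9 * (6 - 10) - 2 = 1

P + Q = (10, 1)


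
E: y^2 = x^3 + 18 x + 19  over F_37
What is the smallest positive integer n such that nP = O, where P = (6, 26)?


Compute successive multiples of P until we hit O:
  1P = (6, 26)
  2P = (26, 28)
  3P = (15, 36)
  4P = (25, 31)
  5P = (32, 10)
  6P = (32, 27)
  7P = (25, 6)
  8P = (15, 1)
  ... (continuing to 11P)
  11P = O

ord(P) = 11


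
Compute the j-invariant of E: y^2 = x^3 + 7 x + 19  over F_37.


Delta = -16(4 a^3 + 27 b^2) mod 37 = 29
-1728 * (4 a)^3 = -1728 * (4*7)^3 mod 37 = 10
j = 10 * 29^(-1) mod 37 = 8

j = 8 (mod 37)


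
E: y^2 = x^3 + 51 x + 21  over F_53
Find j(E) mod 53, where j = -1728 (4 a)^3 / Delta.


Delta = -16(4 a^3 + 27 b^2) mod 53 = 5
-1728 * (4 a)^3 = -1728 * (4*51)^3 mod 53 = 7
j = 7 * 5^(-1) mod 53 = 12

j = 12 (mod 53)


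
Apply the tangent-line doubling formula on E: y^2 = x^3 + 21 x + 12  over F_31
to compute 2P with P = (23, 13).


Doubling: s = (3 x1^2 + a) / (2 y1)
s = (3*23^2 + 21) / (2*13) mod 31 = 7
x3 = s^2 - 2 x1 mod 31 = 7^2 - 2*23 = 3
y3 = s (x1 - x3) - y1 mod 31 = 7 * (23 - 3) - 13 = 3

2P = (3, 3)


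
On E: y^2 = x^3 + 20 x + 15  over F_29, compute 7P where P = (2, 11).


k = 7 = 111_2 (binary, LSB first: 111)
Double-and-add from P = (2, 11):
  bit 0 = 1: acc = O + (2, 11) = (2, 11)
  bit 1 = 1: acc = (2, 11) + (24, 15) = (27, 24)
  bit 2 = 1: acc = (27, 24) + (16, 20) = (24, 14)

7P = (24, 14)


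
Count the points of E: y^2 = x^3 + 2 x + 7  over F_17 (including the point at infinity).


For each x in F_17, count y with y^2 = x^3 + 2 x + 7 mod 17:
  x = 2: RHS = 2, y in [6, 11]  -> 2 point(s)
  x = 8: RHS = 8, y in [5, 12]  -> 2 point(s)
  x = 11: RHS = 0, y in [0]  -> 1 point(s)
  x = 12: RHS = 8, y in [5, 12]  -> 2 point(s)
  x = 14: RHS = 8, y in [5, 12]  -> 2 point(s)
  x = 16: RHS = 4, y in [2, 15]  -> 2 point(s)
Affine points: 11. Add the point at infinity: total = 12.

#E(F_17) = 12


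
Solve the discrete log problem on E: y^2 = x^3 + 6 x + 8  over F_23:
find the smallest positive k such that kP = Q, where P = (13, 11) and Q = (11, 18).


Enumerate multiples of P until we hit Q = (11, 18):
  1P = (13, 11)
  2P = (0, 13)
  3P = (22, 1)
  4P = (4, 2)
  5P = (7, 18)
  6P = (5, 18)
  7P = (9, 20)
  8P = (19, 14)
  9P = (20, 20)
  10P = (17, 20)
  11P = (11, 5)
  12P = (8, 4)
  13P = (15, 0)
  14P = (8, 19)
  15P = (11, 18)
Match found at i = 15.

k = 15


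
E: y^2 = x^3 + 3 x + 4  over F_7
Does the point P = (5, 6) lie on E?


Check whether y^2 = x^3 + 3 x + 4 (mod 7) for (x, y) = (5, 6).
LHS: y^2 = 6^2 mod 7 = 1
RHS: x^3 + 3 x + 4 = 5^3 + 3*5 + 4 mod 7 = 4
LHS != RHS

No, not on the curve


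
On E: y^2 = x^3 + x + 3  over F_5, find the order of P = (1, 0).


Compute successive multiples of P until we hit O:
  1P = (1, 0)
  2P = O

ord(P) = 2


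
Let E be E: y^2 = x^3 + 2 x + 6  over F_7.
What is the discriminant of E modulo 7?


4 a^3 + 27 b^2 = 4*2^3 + 27*6^2 = 32 + 972 = 1004
Delta = -16 * (1004) = -16064
Delta mod 7 = 1

Delta = 1 (mod 7)


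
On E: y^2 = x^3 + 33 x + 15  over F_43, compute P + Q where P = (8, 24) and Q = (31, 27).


P != Q, so use the chord formula.
s = (y2 - y1) / (x2 - x1) = (3) / (23) mod 43 = 2
x3 = s^2 - x1 - x2 mod 43 = 2^2 - 8 - 31 = 8
y3 = s (x1 - x3) - y1 mod 43 = 2 * (8 - 8) - 24 = 19

P + Q = (8, 19)


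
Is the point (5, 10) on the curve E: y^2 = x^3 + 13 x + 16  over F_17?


Check whether y^2 = x^3 + 13 x + 16 (mod 17) for (x, y) = (5, 10).
LHS: y^2 = 10^2 mod 17 = 15
RHS: x^3 + 13 x + 16 = 5^3 + 13*5 + 16 mod 17 = 2
LHS != RHS

No, not on the curve


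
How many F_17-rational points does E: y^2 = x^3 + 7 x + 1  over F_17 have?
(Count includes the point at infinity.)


For each x in F_17, count y with y^2 = x^3 + 7 x + 1 mod 17:
  x = 0: RHS = 1, y in [1, 16]  -> 2 point(s)
  x = 1: RHS = 9, y in [3, 14]  -> 2 point(s)
  x = 3: RHS = 15, y in [7, 10]  -> 2 point(s)
  x = 4: RHS = 8, y in [5, 12]  -> 2 point(s)
  x = 5: RHS = 8, y in [5, 12]  -> 2 point(s)
  x = 6: RHS = 4, y in [2, 15]  -> 2 point(s)
  x = 7: RHS = 2, y in [6, 11]  -> 2 point(s)
  x = 8: RHS = 8, y in [5, 12]  -> 2 point(s)
  x = 10: RHS = 0, y in [0]  -> 1 point(s)
  x = 11: RHS = 15, y in [7, 10]  -> 2 point(s)
  x = 14: RHS = 4, y in [2, 15]  -> 2 point(s)
  x = 15: RHS = 13, y in [8, 9]  -> 2 point(s)
Affine points: 23. Add the point at infinity: total = 24.

#E(F_17) = 24


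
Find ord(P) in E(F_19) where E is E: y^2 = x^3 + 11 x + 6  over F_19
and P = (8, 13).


Compute successive multiples of P until we hit O:
  1P = (8, 13)
  2P = (8, 6)
  3P = O

ord(P) = 3


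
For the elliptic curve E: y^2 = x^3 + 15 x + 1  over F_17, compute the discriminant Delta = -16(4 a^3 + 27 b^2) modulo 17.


4 a^3 + 27 b^2 = 4*15^3 + 27*1^2 = 13500 + 27 = 13527
Delta = -16 * (13527) = -216432
Delta mod 17 = 12

Delta = 12 (mod 17)


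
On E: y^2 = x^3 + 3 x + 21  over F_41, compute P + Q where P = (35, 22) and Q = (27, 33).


P != Q, so use the chord formula.
s = (y2 - y1) / (x2 - x1) = (11) / (33) mod 41 = 14
x3 = s^2 - x1 - x2 mod 41 = 14^2 - 35 - 27 = 11
y3 = s (x1 - x3) - y1 mod 41 = 14 * (35 - 11) - 22 = 27

P + Q = (11, 27)


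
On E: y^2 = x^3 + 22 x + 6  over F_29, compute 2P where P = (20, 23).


k = 2 = 10_2 (binary, LSB first: 01)
Double-and-add from P = (20, 23):
  bit 0 = 0: acc unchanged = O
  bit 1 = 1: acc = O + (2, 0) = (2, 0)

2P = (2, 0)


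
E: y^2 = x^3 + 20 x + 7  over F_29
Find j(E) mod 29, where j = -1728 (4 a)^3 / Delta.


Delta = -16(4 a^3 + 27 b^2) mod 29 = 26
-1728 * (4 a)^3 = -1728 * (4*20)^3 mod 29 = 2
j = 2 * 26^(-1) mod 29 = 9

j = 9 (mod 29)


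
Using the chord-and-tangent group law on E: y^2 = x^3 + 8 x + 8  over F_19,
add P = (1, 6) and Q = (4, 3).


P != Q, so use the chord formula.
s = (y2 - y1) / (x2 - x1) = (16) / (3) mod 19 = 18
x3 = s^2 - x1 - x2 mod 19 = 18^2 - 1 - 4 = 15
y3 = s (x1 - x3) - y1 mod 19 = 18 * (1 - 15) - 6 = 8

P + Q = (15, 8)


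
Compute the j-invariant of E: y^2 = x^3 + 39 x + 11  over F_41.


Delta = -16(4 a^3 + 27 b^2) mod 41 = 23
-1728 * (4 a)^3 = -1728 * (4*39)^3 mod 41 = 38
j = 38 * 23^(-1) mod 41 = 7

j = 7 (mod 41)


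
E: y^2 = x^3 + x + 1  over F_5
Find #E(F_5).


For each x in F_5, count y with y^2 = x^3 + 1 x + 1 mod 5:
  x = 0: RHS = 1, y in [1, 4]  -> 2 point(s)
  x = 2: RHS = 1, y in [1, 4]  -> 2 point(s)
  x = 3: RHS = 1, y in [1, 4]  -> 2 point(s)
  x = 4: RHS = 4, y in [2, 3]  -> 2 point(s)
Affine points: 8. Add the point at infinity: total = 9.

#E(F_5) = 9


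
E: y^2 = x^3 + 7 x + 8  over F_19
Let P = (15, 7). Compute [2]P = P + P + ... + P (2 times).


k = 2 = 10_2 (binary, LSB first: 01)
Double-and-add from P = (15, 7):
  bit 0 = 0: acc unchanged = O
  bit 1 = 1: acc = O + (15, 12) = (15, 12)

2P = (15, 12)


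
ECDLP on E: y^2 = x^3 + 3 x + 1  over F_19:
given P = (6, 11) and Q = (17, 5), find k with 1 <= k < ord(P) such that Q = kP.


Enumerate multiples of P until we hit Q = (17, 5):
  1P = (6, 11)
  2P = (8, 10)
  3P = (10, 10)
  4P = (9, 4)
  5P = (1, 9)
  6P = (0, 18)
  7P = (17, 5)
Match found at i = 7.

k = 7


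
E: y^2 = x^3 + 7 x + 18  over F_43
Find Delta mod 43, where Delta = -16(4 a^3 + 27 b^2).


4 a^3 + 27 b^2 = 4*7^3 + 27*18^2 = 1372 + 8748 = 10120
Delta = -16 * (10120) = -161920
Delta mod 43 = 18

Delta = 18 (mod 43)


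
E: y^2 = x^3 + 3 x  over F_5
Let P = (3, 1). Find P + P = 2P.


Doubling: s = (3 x1^2 + a) / (2 y1)
s = (3*3^2 + 3) / (2*1) mod 5 = 0
x3 = s^2 - 2 x1 mod 5 = 0^2 - 2*3 = 4
y3 = s (x1 - x3) - y1 mod 5 = 0 * (3 - 4) - 1 = 4

2P = (4, 4)


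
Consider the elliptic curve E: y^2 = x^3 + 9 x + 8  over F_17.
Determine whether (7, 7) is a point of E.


Check whether y^2 = x^3 + 9 x + 8 (mod 17) for (x, y) = (7, 7).
LHS: y^2 = 7^2 mod 17 = 15
RHS: x^3 + 9 x + 8 = 7^3 + 9*7 + 8 mod 17 = 6
LHS != RHS

No, not on the curve


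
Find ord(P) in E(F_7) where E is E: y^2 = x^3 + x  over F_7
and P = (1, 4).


Compute successive multiples of P until we hit O:
  1P = (1, 4)
  2P = (0, 0)
  3P = (1, 3)
  4P = O

ord(P) = 4


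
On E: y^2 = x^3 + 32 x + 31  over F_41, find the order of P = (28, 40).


Compute successive multiples of P until we hit O:
  1P = (28, 40)
  2P = (35, 22)
  3P = (39, 0)
  4P = (35, 19)
  5P = (28, 1)
  6P = O

ord(P) = 6


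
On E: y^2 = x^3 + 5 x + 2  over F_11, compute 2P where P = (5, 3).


Doubling: s = (3 x1^2 + a) / (2 y1)
s = (3*5^2 + 5) / (2*3) mod 11 = 6
x3 = s^2 - 2 x1 mod 11 = 6^2 - 2*5 = 4
y3 = s (x1 - x3) - y1 mod 11 = 6 * (5 - 4) - 3 = 3

2P = (4, 3)


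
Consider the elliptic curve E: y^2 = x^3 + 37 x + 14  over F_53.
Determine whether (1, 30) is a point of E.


Check whether y^2 = x^3 + 37 x + 14 (mod 53) for (x, y) = (1, 30).
LHS: y^2 = 30^2 mod 53 = 52
RHS: x^3 + 37 x + 14 = 1^3 + 37*1 + 14 mod 53 = 52
LHS = RHS

Yes, on the curve


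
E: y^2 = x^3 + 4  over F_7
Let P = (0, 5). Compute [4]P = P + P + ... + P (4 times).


k = 4 = 100_2 (binary, LSB first: 001)
Double-and-add from P = (0, 5):
  bit 0 = 0: acc unchanged = O
  bit 1 = 0: acc unchanged = O
  bit 2 = 1: acc = O + (0, 5) = (0, 5)

4P = (0, 5)


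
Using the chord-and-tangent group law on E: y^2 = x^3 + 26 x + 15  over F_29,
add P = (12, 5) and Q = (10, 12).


P != Q, so use the chord formula.
s = (y2 - y1) / (x2 - x1) = (7) / (27) mod 29 = 11
x3 = s^2 - x1 - x2 mod 29 = 11^2 - 12 - 10 = 12
y3 = s (x1 - x3) - y1 mod 29 = 11 * (12 - 12) - 5 = 24

P + Q = (12, 24)


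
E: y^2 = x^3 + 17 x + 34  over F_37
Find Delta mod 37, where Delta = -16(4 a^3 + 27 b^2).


4 a^3 + 27 b^2 = 4*17^3 + 27*34^2 = 19652 + 31212 = 50864
Delta = -16 * (50864) = -813824
Delta mod 37 = 28

Delta = 28 (mod 37)


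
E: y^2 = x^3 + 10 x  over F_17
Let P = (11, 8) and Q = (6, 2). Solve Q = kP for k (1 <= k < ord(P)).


Enumerate multiples of P until we hit Q = (6, 2):
  1P = (11, 8)
  2P = (13, 7)
  3P = (6, 15)
  4P = (4, 6)
  5P = (0, 0)
  6P = (4, 11)
  7P = (6, 2)
Match found at i = 7.

k = 7


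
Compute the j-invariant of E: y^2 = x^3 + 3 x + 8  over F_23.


Delta = -16(4 a^3 + 27 b^2) mod 23 = 18
-1728 * (4 a)^3 = -1728 * (4*3)^3 mod 23 = 14
j = 14 * 18^(-1) mod 23 = 11

j = 11 (mod 23)


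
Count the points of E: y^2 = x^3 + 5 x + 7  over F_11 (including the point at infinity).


For each x in F_11, count y with y^2 = x^3 + 5 x + 7 mod 11:
  x = 2: RHS = 3, y in [5, 6]  -> 2 point(s)
  x = 3: RHS = 5, y in [4, 7]  -> 2 point(s)
  x = 4: RHS = 3, y in [5, 6]  -> 2 point(s)
  x = 5: RHS = 3, y in [5, 6]  -> 2 point(s)
  x = 6: RHS = 0, y in [0]  -> 1 point(s)
  x = 7: RHS = 0, y in [0]  -> 1 point(s)
  x = 8: RHS = 9, y in [3, 8]  -> 2 point(s)
  x = 9: RHS = 0, y in [0]  -> 1 point(s)
  x = 10: RHS = 1, y in [1, 10]  -> 2 point(s)
Affine points: 15. Add the point at infinity: total = 16.

#E(F_11) = 16


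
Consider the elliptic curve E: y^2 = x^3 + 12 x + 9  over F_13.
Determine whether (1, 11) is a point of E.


Check whether y^2 = x^3 + 12 x + 9 (mod 13) for (x, y) = (1, 11).
LHS: y^2 = 11^2 mod 13 = 4
RHS: x^3 + 12 x + 9 = 1^3 + 12*1 + 9 mod 13 = 9
LHS != RHS

No, not on the curve


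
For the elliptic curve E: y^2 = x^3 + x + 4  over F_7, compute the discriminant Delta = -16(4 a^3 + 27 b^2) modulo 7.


4 a^3 + 27 b^2 = 4*1^3 + 27*4^2 = 4 + 432 = 436
Delta = -16 * (436) = -6976
Delta mod 7 = 3

Delta = 3 (mod 7)


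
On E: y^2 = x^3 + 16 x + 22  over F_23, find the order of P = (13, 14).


Compute successive multiples of P until we hit O:
  1P = (13, 14)
  2P = (15, 16)
  3P = (19, 3)
  4P = (18, 22)
  5P = (1, 19)
  6P = (17, 3)
  7P = (2, 19)
  8P = (16, 2)
  ... (continuing to 28P)
  28P = O

ord(P) = 28


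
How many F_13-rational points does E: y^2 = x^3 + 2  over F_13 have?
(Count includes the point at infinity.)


For each x in F_13, count y with y^2 = x^3 + 0 x + 2 mod 13:
  x = 1: RHS = 3, y in [4, 9]  -> 2 point(s)
  x = 2: RHS = 10, y in [6, 7]  -> 2 point(s)
  x = 3: RHS = 3, y in [4, 9]  -> 2 point(s)
  x = 4: RHS = 1, y in [1, 12]  -> 2 point(s)
  x = 5: RHS = 10, y in [6, 7]  -> 2 point(s)
  x = 6: RHS = 10, y in [6, 7]  -> 2 point(s)
  x = 9: RHS = 3, y in [4, 9]  -> 2 point(s)
  x = 10: RHS = 1, y in [1, 12]  -> 2 point(s)
  x = 12: RHS = 1, y in [1, 12]  -> 2 point(s)
Affine points: 18. Add the point at infinity: total = 19.

#E(F_13) = 19


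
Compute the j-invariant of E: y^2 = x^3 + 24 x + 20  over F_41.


Delta = -16(4 a^3 + 27 b^2) mod 41 = 18
-1728 * (4 a)^3 = -1728 * (4*24)^3 mod 41 = 18
j = 18 * 18^(-1) mod 41 = 1

j = 1 (mod 41)


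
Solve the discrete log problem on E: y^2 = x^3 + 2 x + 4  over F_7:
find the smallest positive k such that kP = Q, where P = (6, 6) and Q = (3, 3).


Enumerate multiples of P until we hit Q = (3, 3):
  1P = (6, 6)
  2P = (3, 4)
  3P = (0, 5)
  4P = (2, 4)
  5P = (1, 0)
  6P = (2, 3)
  7P = (0, 2)
  8P = (3, 3)
Match found at i = 8.

k = 8


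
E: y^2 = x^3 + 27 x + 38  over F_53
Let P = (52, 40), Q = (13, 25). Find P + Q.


P != Q, so use the chord formula.
s = (y2 - y1) / (x2 - x1) = (38) / (14) mod 53 = 33
x3 = s^2 - x1 - x2 mod 53 = 33^2 - 52 - 13 = 17
y3 = s (x1 - x3) - y1 mod 53 = 33 * (52 - 17) - 40 = 2

P + Q = (17, 2)


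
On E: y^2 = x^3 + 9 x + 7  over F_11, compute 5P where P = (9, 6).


k = 5 = 101_2 (binary, LSB first: 101)
Double-and-add from P = (9, 6):
  bit 0 = 1: acc = O + (9, 6) = (9, 6)
  bit 1 = 0: acc unchanged = (9, 6)
  bit 2 = 1: acc = (9, 6) + (5, 10) = (9, 5)

5P = (9, 5)


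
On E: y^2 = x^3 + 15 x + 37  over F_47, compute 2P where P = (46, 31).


Doubling: s = (3 x1^2 + a) / (2 y1)
s = (3*46^2 + 15) / (2*31) mod 47 = 20
x3 = s^2 - 2 x1 mod 47 = 20^2 - 2*46 = 26
y3 = s (x1 - x3) - y1 mod 47 = 20 * (46 - 26) - 31 = 40

2P = (26, 40)


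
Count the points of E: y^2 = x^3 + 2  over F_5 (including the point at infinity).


For each x in F_5, count y with y^2 = x^3 + 0 x + 2 mod 5:
  x = 2: RHS = 0, y in [0]  -> 1 point(s)
  x = 3: RHS = 4, y in [2, 3]  -> 2 point(s)
  x = 4: RHS = 1, y in [1, 4]  -> 2 point(s)
Affine points: 5. Add the point at infinity: total = 6.

#E(F_5) = 6


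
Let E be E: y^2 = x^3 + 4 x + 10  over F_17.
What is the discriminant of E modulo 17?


4 a^3 + 27 b^2 = 4*4^3 + 27*10^2 = 256 + 2700 = 2956
Delta = -16 * (2956) = -47296
Delta mod 17 = 15

Delta = 15 (mod 17)


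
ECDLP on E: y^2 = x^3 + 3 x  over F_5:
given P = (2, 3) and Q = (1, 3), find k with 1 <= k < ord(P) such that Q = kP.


Enumerate multiples of P until we hit Q = (1, 3):
  1P = (2, 3)
  2P = (1, 2)
  3P = (3, 1)
  4P = (4, 1)
  5P = (0, 0)
  6P = (4, 4)
  7P = (3, 4)
  8P = (1, 3)
Match found at i = 8.

k = 8


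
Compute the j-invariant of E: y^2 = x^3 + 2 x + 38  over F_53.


Delta = -16(4 a^3 + 27 b^2) mod 53 = 20
-1728 * (4 a)^3 = -1728 * (4*2)^3 mod 53 = 46
j = 46 * 20^(-1) mod 53 = 50

j = 50 (mod 53)


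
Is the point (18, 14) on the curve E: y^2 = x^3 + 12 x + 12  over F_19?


Check whether y^2 = x^3 + 12 x + 12 (mod 19) for (x, y) = (18, 14).
LHS: y^2 = 14^2 mod 19 = 6
RHS: x^3 + 12 x + 12 = 18^3 + 12*18 + 12 mod 19 = 18
LHS != RHS

No, not on the curve


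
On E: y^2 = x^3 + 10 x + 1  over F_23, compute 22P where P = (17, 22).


k = 22 = 10110_2 (binary, LSB first: 01101)
Double-and-add from P = (17, 22):
  bit 0 = 0: acc unchanged = O
  bit 1 = 1: acc = O + (20, 17) = (20, 17)
  bit 2 = 1: acc = (20, 17) + (8, 15) = (11, 19)
  bit 3 = 0: acc unchanged = (11, 19)
  bit 4 = 1: acc = (11, 19) + (2, 11) = (0, 1)

22P = (0, 1)


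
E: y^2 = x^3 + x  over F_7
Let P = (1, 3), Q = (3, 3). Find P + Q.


P != Q, so use the chord formula.
s = (y2 - y1) / (x2 - x1) = (0) / (2) mod 7 = 0
x3 = s^2 - x1 - x2 mod 7 = 0^2 - 1 - 3 = 3
y3 = s (x1 - x3) - y1 mod 7 = 0 * (1 - 3) - 3 = 4

P + Q = (3, 4)


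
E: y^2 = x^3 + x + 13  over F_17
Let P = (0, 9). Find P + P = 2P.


Doubling: s = (3 x1^2 + a) / (2 y1)
s = (3*0^2 + 1) / (2*9) mod 17 = 1
x3 = s^2 - 2 x1 mod 17 = 1^2 - 2*0 = 1
y3 = s (x1 - x3) - y1 mod 17 = 1 * (0 - 1) - 9 = 7

2P = (1, 7)


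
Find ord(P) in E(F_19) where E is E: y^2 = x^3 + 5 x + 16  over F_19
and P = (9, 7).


Compute successive multiples of P until we hit O:
  1P = (9, 7)
  2P = (17, 6)
  3P = (4, 9)
  4P = (13, 6)
  5P = (3, 1)
  6P = (8, 13)
  7P = (0, 15)
  8P = (0, 4)
  ... (continuing to 15P)
  15P = O

ord(P) = 15


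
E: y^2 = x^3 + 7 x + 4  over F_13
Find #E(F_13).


For each x in F_13, count y with y^2 = x^3 + 7 x + 4 mod 13:
  x = 0: RHS = 4, y in [2, 11]  -> 2 point(s)
  x = 1: RHS = 12, y in [5, 8]  -> 2 point(s)
  x = 2: RHS = 0, y in [0]  -> 1 point(s)
  x = 3: RHS = 0, y in [0]  -> 1 point(s)
  x = 8: RHS = 0, y in [0]  -> 1 point(s)
  x = 9: RHS = 3, y in [4, 9]  -> 2 point(s)
  x = 12: RHS = 9, y in [3, 10]  -> 2 point(s)
Affine points: 11. Add the point at infinity: total = 12.

#E(F_13) = 12


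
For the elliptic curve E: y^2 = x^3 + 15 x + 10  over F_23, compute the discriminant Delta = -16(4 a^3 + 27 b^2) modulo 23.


4 a^3 + 27 b^2 = 4*15^3 + 27*10^2 = 13500 + 2700 = 16200
Delta = -16 * (16200) = -259200
Delta mod 23 = 10

Delta = 10 (mod 23)


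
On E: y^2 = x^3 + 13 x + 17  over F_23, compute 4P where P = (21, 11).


k = 4 = 100_2 (binary, LSB first: 001)
Double-and-add from P = (21, 11):
  bit 0 = 0: acc unchanged = O
  bit 1 = 0: acc unchanged = O
  bit 2 = 1: acc = O + (9, 9) = (9, 9)

4P = (9, 9)


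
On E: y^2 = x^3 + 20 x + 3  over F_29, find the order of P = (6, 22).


Compute successive multiples of P until we hit O:
  1P = (6, 22)
  2P = (13, 13)
  3P = (1, 13)
  4P = (9, 19)
  5P = (15, 16)
  6P = (2, 14)
  7P = (25, 27)
  8P = (20, 14)
  ... (continuing to 29P)
  29P = O

ord(P) = 29


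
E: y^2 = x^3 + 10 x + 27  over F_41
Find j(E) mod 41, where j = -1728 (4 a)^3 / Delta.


Delta = -16(4 a^3 + 27 b^2) mod 41 = 35
-1728 * (4 a)^3 = -1728 * (4*10)^3 mod 41 = 6
j = 6 * 35^(-1) mod 41 = 40

j = 40 (mod 41)


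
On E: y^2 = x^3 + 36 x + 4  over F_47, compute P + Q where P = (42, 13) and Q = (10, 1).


P != Q, so use the chord formula.
s = (y2 - y1) / (x2 - x1) = (35) / (15) mod 47 = 18
x3 = s^2 - x1 - x2 mod 47 = 18^2 - 42 - 10 = 37
y3 = s (x1 - x3) - y1 mod 47 = 18 * (42 - 37) - 13 = 30

P + Q = (37, 30)


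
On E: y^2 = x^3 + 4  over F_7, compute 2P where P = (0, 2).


Doubling: s = (3 x1^2 + a) / (2 y1)
s = (3*0^2 + 0) / (2*2) mod 7 = 0
x3 = s^2 - 2 x1 mod 7 = 0^2 - 2*0 = 0
y3 = s (x1 - x3) - y1 mod 7 = 0 * (0 - 0) - 2 = 5

2P = (0, 5)


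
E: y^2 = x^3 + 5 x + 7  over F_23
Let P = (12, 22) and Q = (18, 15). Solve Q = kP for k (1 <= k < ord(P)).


Enumerate multiples of P until we hit Q = (18, 15):
  1P = (12, 22)
  2P = (22, 1)
  3P = (1, 17)
  4P = (18, 15)
Match found at i = 4.

k = 4


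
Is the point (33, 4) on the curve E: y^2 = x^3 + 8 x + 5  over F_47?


Check whether y^2 = x^3 + 8 x + 5 (mod 47) for (x, y) = (33, 4).
LHS: y^2 = 4^2 mod 47 = 16
RHS: x^3 + 8 x + 5 = 33^3 + 8*33 + 5 mod 47 = 16
LHS = RHS

Yes, on the curve


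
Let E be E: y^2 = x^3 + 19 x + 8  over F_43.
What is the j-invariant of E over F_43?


Delta = -16(4 a^3 + 27 b^2) mod 43 = 12
-1728 * (4 a)^3 = -1728 * (4*19)^3 mod 43 = 2
j = 2 * 12^(-1) mod 43 = 36

j = 36 (mod 43)


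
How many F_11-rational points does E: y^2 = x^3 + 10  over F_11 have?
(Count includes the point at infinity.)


For each x in F_11, count y with y^2 = x^3 + 0 x + 10 mod 11:
  x = 1: RHS = 0, y in [0]  -> 1 point(s)
  x = 3: RHS = 4, y in [2, 9]  -> 2 point(s)
  x = 5: RHS = 3, y in [5, 6]  -> 2 point(s)
  x = 7: RHS = 1, y in [1, 10]  -> 2 point(s)
  x = 8: RHS = 5, y in [4, 7]  -> 2 point(s)
  x = 10: RHS = 9, y in [3, 8]  -> 2 point(s)
Affine points: 11. Add the point at infinity: total = 12.

#E(F_11) = 12


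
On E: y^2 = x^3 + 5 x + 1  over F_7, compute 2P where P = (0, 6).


Doubling: s = (3 x1^2 + a) / (2 y1)
s = (3*0^2 + 5) / (2*6) mod 7 = 1
x3 = s^2 - 2 x1 mod 7 = 1^2 - 2*0 = 1
y3 = s (x1 - x3) - y1 mod 7 = 1 * (0 - 1) - 6 = 0

2P = (1, 0)


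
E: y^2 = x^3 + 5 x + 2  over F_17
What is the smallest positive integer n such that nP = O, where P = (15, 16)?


Compute successive multiples of P until we hit O:
  1P = (15, 16)
  2P = (4, 1)
  3P = (0, 6)
  4P = (10, 10)
  5P = (5, 13)
  6P = (1, 12)
  7P = (16, 8)
  8P = (16, 9)
  ... (continuing to 15P)
  15P = O

ord(P) = 15


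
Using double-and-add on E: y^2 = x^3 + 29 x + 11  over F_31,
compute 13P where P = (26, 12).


k = 13 = 1101_2 (binary, LSB first: 1011)
Double-and-add from P = (26, 12):
  bit 0 = 1: acc = O + (26, 12) = (26, 12)
  bit 1 = 0: acc unchanged = (26, 12)
  bit 2 = 1: acc = (26, 12) + (20, 2) = (5, 23)
  bit 3 = 1: acc = (5, 23) + (16, 18) = (12, 14)

13P = (12, 14)


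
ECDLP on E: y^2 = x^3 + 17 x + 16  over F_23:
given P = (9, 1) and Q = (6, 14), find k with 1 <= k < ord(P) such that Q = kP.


Enumerate multiples of P until we hit Q = (6, 14):
  1P = (9, 1)
  2P = (0, 19)
  3P = (18, 17)
  4P = (2, 14)
  5P = (7, 15)
  6P = (10, 6)
  7P = (6, 14)
Match found at i = 7.

k = 7


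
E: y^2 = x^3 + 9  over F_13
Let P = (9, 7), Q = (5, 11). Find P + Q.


P != Q, so use the chord formula.
s = (y2 - y1) / (x2 - x1) = (4) / (9) mod 13 = 12
x3 = s^2 - x1 - x2 mod 13 = 12^2 - 9 - 5 = 0
y3 = s (x1 - x3) - y1 mod 13 = 12 * (9 - 0) - 7 = 10

P + Q = (0, 10)


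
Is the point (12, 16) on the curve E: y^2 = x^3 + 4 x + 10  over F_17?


Check whether y^2 = x^3 + 4 x + 10 (mod 17) for (x, y) = (12, 16).
LHS: y^2 = 16^2 mod 17 = 1
RHS: x^3 + 4 x + 10 = 12^3 + 4*12 + 10 mod 17 = 1
LHS = RHS

Yes, on the curve


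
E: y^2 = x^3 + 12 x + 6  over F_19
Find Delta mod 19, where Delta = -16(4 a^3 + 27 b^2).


4 a^3 + 27 b^2 = 4*12^3 + 27*6^2 = 6912 + 972 = 7884
Delta = -16 * (7884) = -126144
Delta mod 19 = 16

Delta = 16 (mod 19)


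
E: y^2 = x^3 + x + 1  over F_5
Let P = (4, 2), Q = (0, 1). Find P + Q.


P != Q, so use the chord formula.
s = (y2 - y1) / (x2 - x1) = (4) / (1) mod 5 = 4
x3 = s^2 - x1 - x2 mod 5 = 4^2 - 4 - 0 = 2
y3 = s (x1 - x3) - y1 mod 5 = 4 * (4 - 2) - 2 = 1

P + Q = (2, 1)


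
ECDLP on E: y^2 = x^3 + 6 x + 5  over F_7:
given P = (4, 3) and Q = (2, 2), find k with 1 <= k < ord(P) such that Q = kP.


Enumerate multiples of P until we hit Q = (2, 2):
  1P = (4, 3)
  2P = (3, 6)
  3P = (2, 5)
  4P = (2, 2)
Match found at i = 4.

k = 4


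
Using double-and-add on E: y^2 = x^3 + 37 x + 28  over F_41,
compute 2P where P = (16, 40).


k = 2 = 10_2 (binary, LSB first: 01)
Double-and-add from P = (16, 40):
  bit 0 = 0: acc unchanged = O
  bit 1 = 1: acc = O + (14, 16) = (14, 16)

2P = (14, 16)


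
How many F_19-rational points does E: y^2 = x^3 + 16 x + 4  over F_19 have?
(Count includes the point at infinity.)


For each x in F_19, count y with y^2 = x^3 + 16 x + 4 mod 19:
  x = 0: RHS = 4, y in [2, 17]  -> 2 point(s)
  x = 2: RHS = 6, y in [5, 14]  -> 2 point(s)
  x = 5: RHS = 0, y in [0]  -> 1 point(s)
  x = 8: RHS = 17, y in [6, 13]  -> 2 point(s)
  x = 10: RHS = 5, y in [9, 10]  -> 2 point(s)
  x = 12: RHS = 5, y in [9, 10]  -> 2 point(s)
  x = 15: RHS = 9, y in [3, 16]  -> 2 point(s)
  x = 16: RHS = 5, y in [9, 10]  -> 2 point(s)
  x = 18: RHS = 6, y in [5, 14]  -> 2 point(s)
Affine points: 17. Add the point at infinity: total = 18.

#E(F_19) = 18


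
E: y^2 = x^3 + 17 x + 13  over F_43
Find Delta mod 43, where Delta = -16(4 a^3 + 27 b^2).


4 a^3 + 27 b^2 = 4*17^3 + 27*13^2 = 19652 + 4563 = 24215
Delta = -16 * (24215) = -387440
Delta mod 43 = 33

Delta = 33 (mod 43)


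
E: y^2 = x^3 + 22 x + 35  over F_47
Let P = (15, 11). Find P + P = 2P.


Doubling: s = (3 x1^2 + a) / (2 y1)
s = (3*15^2 + 22) / (2*11) mod 47 = 21
x3 = s^2 - 2 x1 mod 47 = 21^2 - 2*15 = 35
y3 = s (x1 - x3) - y1 mod 47 = 21 * (15 - 35) - 11 = 39

2P = (35, 39)


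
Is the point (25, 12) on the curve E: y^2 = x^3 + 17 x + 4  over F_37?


Check whether y^2 = x^3 + 17 x + 4 (mod 37) for (x, y) = (25, 12).
LHS: y^2 = 12^2 mod 37 = 33
RHS: x^3 + 17 x + 4 = 25^3 + 17*25 + 4 mod 37 = 33
LHS = RHS

Yes, on the curve


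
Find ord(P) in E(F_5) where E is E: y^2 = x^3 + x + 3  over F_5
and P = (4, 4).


Compute successive multiples of P until we hit O:
  1P = (4, 4)
  2P = (1, 0)
  3P = (4, 1)
  4P = O

ord(P) = 4


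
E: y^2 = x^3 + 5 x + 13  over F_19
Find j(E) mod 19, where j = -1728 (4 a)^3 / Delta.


Delta = -16(4 a^3 + 27 b^2) mod 19 = 8
-1728 * (4 a)^3 = -1728 * (4*5)^3 mod 19 = 1
j = 1 * 8^(-1) mod 19 = 12

j = 12 (mod 19)


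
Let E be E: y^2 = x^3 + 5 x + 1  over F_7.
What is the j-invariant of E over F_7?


Delta = -16(4 a^3 + 27 b^2) mod 7 = 3
-1728 * (4 a)^3 = -1728 * (4*5)^3 mod 7 = 6
j = 6 * 3^(-1) mod 7 = 2

j = 2 (mod 7)


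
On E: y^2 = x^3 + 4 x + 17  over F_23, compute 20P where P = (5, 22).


k = 20 = 10100_2 (binary, LSB first: 00101)
Double-and-add from P = (5, 22):
  bit 0 = 0: acc unchanged = O
  bit 1 = 0: acc unchanged = O
  bit 2 = 1: acc = O + (11, 9) = (11, 9)
  bit 3 = 0: acc unchanged = (11, 9)
  bit 4 = 1: acc = (11, 9) + (21, 22) = (15, 18)

20P = (15, 18)


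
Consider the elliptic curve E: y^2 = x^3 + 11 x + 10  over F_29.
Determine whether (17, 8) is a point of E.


Check whether y^2 = x^3 + 11 x + 10 (mod 29) for (x, y) = (17, 8).
LHS: y^2 = 8^2 mod 29 = 6
RHS: x^3 + 11 x + 10 = 17^3 + 11*17 + 10 mod 29 = 6
LHS = RHS

Yes, on the curve


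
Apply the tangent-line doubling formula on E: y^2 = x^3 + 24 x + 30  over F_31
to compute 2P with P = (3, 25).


Doubling: s = (3 x1^2 + a) / (2 y1)
s = (3*3^2 + 24) / (2*25) mod 31 = 19
x3 = s^2 - 2 x1 mod 31 = 19^2 - 2*3 = 14
y3 = s (x1 - x3) - y1 mod 31 = 19 * (3 - 14) - 25 = 14

2P = (14, 14)


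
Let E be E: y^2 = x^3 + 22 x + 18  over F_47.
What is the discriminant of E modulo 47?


4 a^3 + 27 b^2 = 4*22^3 + 27*18^2 = 42592 + 8748 = 51340
Delta = -16 * (51340) = -821440
Delta mod 47 = 26

Delta = 26 (mod 47)


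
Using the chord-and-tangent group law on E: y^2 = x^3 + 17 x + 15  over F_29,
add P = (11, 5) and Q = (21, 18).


P != Q, so use the chord formula.
s = (y2 - y1) / (x2 - x1) = (13) / (10) mod 29 = 10
x3 = s^2 - x1 - x2 mod 29 = 10^2 - 11 - 21 = 10
y3 = s (x1 - x3) - y1 mod 29 = 10 * (11 - 10) - 5 = 5

P + Q = (10, 5)


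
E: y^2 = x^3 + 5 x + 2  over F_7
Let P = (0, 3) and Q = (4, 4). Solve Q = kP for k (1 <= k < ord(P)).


Enumerate multiples of P until we hit Q = (4, 4):
  1P = (0, 3)
  2P = (4, 3)
  3P = (3, 4)
  4P = (1, 6)
  5P = (1, 1)
  6P = (3, 3)
  7P = (4, 4)
Match found at i = 7.

k = 7


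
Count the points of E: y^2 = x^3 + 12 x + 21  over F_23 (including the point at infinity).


For each x in F_23, count y with y^2 = x^3 + 12 x + 21 mod 23:
  x = 4: RHS = 18, y in [8, 15]  -> 2 point(s)
  x = 8: RHS = 8, y in [10, 13]  -> 2 point(s)
  x = 11: RHS = 12, y in [9, 14]  -> 2 point(s)
  x = 14: RHS = 12, y in [9, 14]  -> 2 point(s)
  x = 16: RHS = 8, y in [10, 13]  -> 2 point(s)
  x = 17: RHS = 9, y in [3, 20]  -> 2 point(s)
  x = 19: RHS = 1, y in [1, 22]  -> 2 point(s)
  x = 20: RHS = 4, y in [2, 21]  -> 2 point(s)
  x = 21: RHS = 12, y in [9, 14]  -> 2 point(s)
  x = 22: RHS = 8, y in [10, 13]  -> 2 point(s)
Affine points: 20. Add the point at infinity: total = 21.

#E(F_23) = 21


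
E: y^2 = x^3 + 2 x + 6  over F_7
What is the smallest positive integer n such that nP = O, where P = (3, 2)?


Compute successive multiples of P until we hit O:
  1P = (3, 2)
  2P = (5, 1)
  3P = (1, 4)
  4P = (4, 6)
  5P = (2, 2)
  6P = (2, 5)
  7P = (4, 1)
  8P = (1, 3)
  ... (continuing to 11P)
  11P = O

ord(P) = 11


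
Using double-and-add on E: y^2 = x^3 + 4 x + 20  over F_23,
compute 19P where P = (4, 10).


k = 19 = 10011_2 (binary, LSB first: 11001)
Double-and-add from P = (4, 10):
  bit 0 = 1: acc = O + (4, 10) = (4, 10)
  bit 1 = 1: acc = (4, 10) + (19, 20) = (3, 6)
  bit 2 = 0: acc unchanged = (3, 6)
  bit 3 = 0: acc unchanged = (3, 6)
  bit 4 = 1: acc = (3, 6) + (10, 18) = (12, 18)

19P = (12, 18)


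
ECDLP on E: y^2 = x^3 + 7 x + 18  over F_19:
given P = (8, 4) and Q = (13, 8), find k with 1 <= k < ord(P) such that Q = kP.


Enumerate multiples of P until we hit Q = (13, 8):
  1P = (8, 4)
  2P = (1, 11)
  3P = (11, 18)
  4P = (7, 7)
  5P = (13, 11)
  6P = (3, 3)
  7P = (5, 8)
  8P = (12, 14)
  9P = (10, 10)
  10P = (10, 9)
  11P = (12, 5)
  12P = (5, 11)
  13P = (3, 16)
  14P = (13, 8)
Match found at i = 14.

k = 14


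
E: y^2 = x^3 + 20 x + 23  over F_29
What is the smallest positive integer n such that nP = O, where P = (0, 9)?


Compute successive multiples of P until we hit O:
  1P = (0, 9)
  2P = (22, 2)
  3P = (8, 12)
  4P = (8, 17)
  5P = (22, 27)
  6P = (0, 20)
  7P = O

ord(P) = 7


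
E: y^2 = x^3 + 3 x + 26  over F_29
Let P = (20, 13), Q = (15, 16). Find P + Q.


P != Q, so use the chord formula.
s = (y2 - y1) / (x2 - x1) = (3) / (24) mod 29 = 11
x3 = s^2 - x1 - x2 mod 29 = 11^2 - 20 - 15 = 28
y3 = s (x1 - x3) - y1 mod 29 = 11 * (20 - 28) - 13 = 15

P + Q = (28, 15)


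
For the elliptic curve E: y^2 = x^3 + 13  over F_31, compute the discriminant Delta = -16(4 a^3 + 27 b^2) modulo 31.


4 a^3 + 27 b^2 = 4*0^3 + 27*13^2 = 0 + 4563 = 4563
Delta = -16 * (4563) = -73008
Delta mod 31 = 28

Delta = 28 (mod 31)


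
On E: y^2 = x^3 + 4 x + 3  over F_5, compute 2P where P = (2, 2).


Doubling: s = (3 x1^2 + a) / (2 y1)
s = (3*2^2 + 4) / (2*2) mod 5 = 4
x3 = s^2 - 2 x1 mod 5 = 4^2 - 2*2 = 2
y3 = s (x1 - x3) - y1 mod 5 = 4 * (2 - 2) - 2 = 3

2P = (2, 3)


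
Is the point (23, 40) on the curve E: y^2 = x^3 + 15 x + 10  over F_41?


Check whether y^2 = x^3 + 15 x + 10 (mod 41) for (x, y) = (23, 40).
LHS: y^2 = 40^2 mod 41 = 1
RHS: x^3 + 15 x + 10 = 23^3 + 15*23 + 10 mod 41 = 17
LHS != RHS

No, not on the curve


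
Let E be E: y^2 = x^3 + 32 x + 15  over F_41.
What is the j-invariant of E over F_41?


Delta = -16(4 a^3 + 27 b^2) mod 41 = 9
-1728 * (4 a)^3 = -1728 * (4*32)^3 mod 41 = 29
j = 29 * 9^(-1) mod 41 = 26

j = 26 (mod 41)


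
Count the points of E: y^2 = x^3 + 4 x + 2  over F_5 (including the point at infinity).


For each x in F_5, count y with y^2 = x^3 + 4 x + 2 mod 5:
  x = 3: RHS = 1, y in [1, 4]  -> 2 point(s)
Affine points: 2. Add the point at infinity: total = 3.

#E(F_5) = 3


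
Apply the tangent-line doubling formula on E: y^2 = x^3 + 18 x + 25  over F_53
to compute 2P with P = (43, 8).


Doubling: s = (3 x1^2 + a) / (2 y1)
s = (3*43^2 + 18) / (2*8) mod 53 = 0
x3 = s^2 - 2 x1 mod 53 = 0^2 - 2*43 = 20
y3 = s (x1 - x3) - y1 mod 53 = 0 * (43 - 20) - 8 = 45

2P = (20, 45)


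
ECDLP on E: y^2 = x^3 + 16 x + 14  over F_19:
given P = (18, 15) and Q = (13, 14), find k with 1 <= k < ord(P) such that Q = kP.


Enumerate multiples of P until we hit Q = (13, 14):
  1P = (18, 15)
  2P = (2, 4)
  3P = (4, 16)
  4P = (13, 5)
  5P = (11, 18)
  6P = (15, 0)
  7P = (11, 1)
  8P = (13, 14)
Match found at i = 8.

k = 8


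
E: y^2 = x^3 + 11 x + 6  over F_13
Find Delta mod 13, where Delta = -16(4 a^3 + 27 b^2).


4 a^3 + 27 b^2 = 4*11^3 + 27*6^2 = 5324 + 972 = 6296
Delta = -16 * (6296) = -100736
Delta mod 13 = 1

Delta = 1 (mod 13)


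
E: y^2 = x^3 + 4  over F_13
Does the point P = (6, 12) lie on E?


Check whether y^2 = x^3 + 0 x + 4 (mod 13) for (x, y) = (6, 12).
LHS: y^2 = 12^2 mod 13 = 1
RHS: x^3 + 0 x + 4 = 6^3 + 0*6 + 4 mod 13 = 12
LHS != RHS

No, not on the curve


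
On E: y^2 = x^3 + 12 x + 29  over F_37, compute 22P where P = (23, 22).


k = 22 = 10110_2 (binary, LSB first: 01101)
Double-and-add from P = (23, 22):
  bit 0 = 0: acc unchanged = O
  bit 1 = 1: acc = O + (21, 12) = (21, 12)
  bit 2 = 1: acc = (21, 12) + (6, 13) = (35, 21)
  bit 3 = 0: acc unchanged = (35, 21)
  bit 4 = 1: acc = (35, 21) + (4, 17) = (19, 30)

22P = (19, 30)


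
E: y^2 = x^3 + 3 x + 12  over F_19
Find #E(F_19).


For each x in F_19, count y with y^2 = x^3 + 3 x + 12 mod 19:
  x = 1: RHS = 16, y in [4, 15]  -> 2 point(s)
  x = 2: RHS = 7, y in [8, 11]  -> 2 point(s)
  x = 5: RHS = 0, y in [0]  -> 1 point(s)
  x = 8: RHS = 16, y in [4, 15]  -> 2 point(s)
  x = 10: RHS = 16, y in [4, 15]  -> 2 point(s)
  x = 12: RHS = 9, y in [3, 16]  -> 2 point(s)
  x = 13: RHS = 6, y in [5, 14]  -> 2 point(s)
  x = 14: RHS = 5, y in [9, 10]  -> 2 point(s)
  x = 17: RHS = 17, y in [6, 13]  -> 2 point(s)
Affine points: 17. Add the point at infinity: total = 18.

#E(F_19) = 18


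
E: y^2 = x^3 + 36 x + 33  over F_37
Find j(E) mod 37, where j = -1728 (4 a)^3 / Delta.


Delta = -16(4 a^3 + 27 b^2) mod 37 = 34
-1728 * (4 a)^3 = -1728 * (4*36)^3 mod 37 = 36
j = 36 * 34^(-1) mod 37 = 25

j = 25 (mod 37)


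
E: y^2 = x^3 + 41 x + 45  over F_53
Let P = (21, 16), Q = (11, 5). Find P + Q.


P != Q, so use the chord formula.
s = (y2 - y1) / (x2 - x1) = (42) / (43) mod 53 = 17
x3 = s^2 - x1 - x2 mod 53 = 17^2 - 21 - 11 = 45
y3 = s (x1 - x3) - y1 mod 53 = 17 * (21 - 45) - 16 = 0

P + Q = (45, 0)


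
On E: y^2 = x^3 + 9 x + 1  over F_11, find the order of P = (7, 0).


Compute successive multiples of P until we hit O:
  1P = (7, 0)
  2P = O

ord(P) = 2


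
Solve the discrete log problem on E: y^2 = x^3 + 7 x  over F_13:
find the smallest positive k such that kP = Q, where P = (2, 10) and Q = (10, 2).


Enumerate multiples of P until we hit Q = (10, 2):
  1P = (2, 10)
  2P = (10, 11)
  3P = (0, 0)
  4P = (10, 2)
Match found at i = 4.

k = 4


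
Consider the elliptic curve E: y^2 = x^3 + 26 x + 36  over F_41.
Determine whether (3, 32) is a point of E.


Check whether y^2 = x^3 + 26 x + 36 (mod 41) for (x, y) = (3, 32).
LHS: y^2 = 32^2 mod 41 = 40
RHS: x^3 + 26 x + 36 = 3^3 + 26*3 + 36 mod 41 = 18
LHS != RHS

No, not on the curve


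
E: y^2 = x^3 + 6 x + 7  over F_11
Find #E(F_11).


For each x in F_11, count y with y^2 = x^3 + 6 x + 7 mod 11:
  x = 1: RHS = 3, y in [5, 6]  -> 2 point(s)
  x = 2: RHS = 5, y in [4, 7]  -> 2 point(s)
  x = 9: RHS = 9, y in [3, 8]  -> 2 point(s)
  x = 10: RHS = 0, y in [0]  -> 1 point(s)
Affine points: 7. Add the point at infinity: total = 8.

#E(F_11) = 8


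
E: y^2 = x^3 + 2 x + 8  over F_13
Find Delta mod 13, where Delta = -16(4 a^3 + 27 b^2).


4 a^3 + 27 b^2 = 4*2^3 + 27*8^2 = 32 + 1728 = 1760
Delta = -16 * (1760) = -28160
Delta mod 13 = 11

Delta = 11 (mod 13)


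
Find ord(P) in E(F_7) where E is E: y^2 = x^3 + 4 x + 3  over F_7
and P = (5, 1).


Compute successive multiples of P until we hit O:
  1P = (5, 1)
  2P = (5, 6)
  3P = O

ord(P) = 3


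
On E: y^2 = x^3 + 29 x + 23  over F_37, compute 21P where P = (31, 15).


k = 21 = 10101_2 (binary, LSB first: 10101)
Double-and-add from P = (31, 15):
  bit 0 = 1: acc = O + (31, 15) = (31, 15)
  bit 1 = 0: acc unchanged = (31, 15)
  bit 2 = 1: acc = (31, 15) + (8, 8) = (26, 1)
  bit 3 = 0: acc unchanged = (26, 1)
  bit 4 = 1: acc = (26, 1) + (17, 29) = (32, 30)

21P = (32, 30)


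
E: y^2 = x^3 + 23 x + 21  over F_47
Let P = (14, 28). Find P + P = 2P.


Doubling: s = (3 x1^2 + a) / (2 y1)
s = (3*14^2 + 23) / (2*28) mod 47 = 0
x3 = s^2 - 2 x1 mod 47 = 0^2 - 2*14 = 19
y3 = s (x1 - x3) - y1 mod 47 = 0 * (14 - 19) - 28 = 19

2P = (19, 19)


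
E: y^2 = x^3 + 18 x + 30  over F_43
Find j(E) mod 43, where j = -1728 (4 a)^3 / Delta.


Delta = -16(4 a^3 + 27 b^2) mod 43 = 41
-1728 * (4 a)^3 = -1728 * (4*18)^3 mod 43 = 22
j = 22 * 41^(-1) mod 43 = 32

j = 32 (mod 43)


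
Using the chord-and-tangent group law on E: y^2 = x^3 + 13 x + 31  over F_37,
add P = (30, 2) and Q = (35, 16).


P != Q, so use the chord formula.
s = (y2 - y1) / (x2 - x1) = (14) / (5) mod 37 = 25
x3 = s^2 - x1 - x2 mod 37 = 25^2 - 30 - 35 = 5
y3 = s (x1 - x3) - y1 mod 37 = 25 * (30 - 5) - 2 = 31

P + Q = (5, 31)


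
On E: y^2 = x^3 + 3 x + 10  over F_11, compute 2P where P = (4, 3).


Doubling: s = (3 x1^2 + a) / (2 y1)
s = (3*4^2 + 3) / (2*3) mod 11 = 3
x3 = s^2 - 2 x1 mod 11 = 3^2 - 2*4 = 1
y3 = s (x1 - x3) - y1 mod 11 = 3 * (4 - 1) - 3 = 6

2P = (1, 6)


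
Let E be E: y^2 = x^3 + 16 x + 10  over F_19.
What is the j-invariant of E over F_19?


Delta = -16(4 a^3 + 27 b^2) mod 19 = 5
-1728 * (4 a)^3 = -1728 * (4*16)^3 mod 19 = 1
j = 1 * 5^(-1) mod 19 = 4

j = 4 (mod 19)


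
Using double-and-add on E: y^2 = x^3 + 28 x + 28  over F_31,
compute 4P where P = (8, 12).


k = 4 = 100_2 (binary, LSB first: 001)
Double-and-add from P = (8, 12):
  bit 0 = 0: acc unchanged = O
  bit 1 = 0: acc unchanged = O
  bit 2 = 1: acc = O + (7, 3) = (7, 3)

4P = (7, 3)


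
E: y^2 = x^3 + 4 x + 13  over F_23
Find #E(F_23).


For each x in F_23, count y with y^2 = x^3 + 4 x + 13 mod 23:
  x = 0: RHS = 13, y in [6, 17]  -> 2 point(s)
  x = 1: RHS = 18, y in [8, 15]  -> 2 point(s)
  x = 2: RHS = 6, y in [11, 12]  -> 2 point(s)
  x = 3: RHS = 6, y in [11, 12]  -> 2 point(s)
  x = 4: RHS = 1, y in [1, 22]  -> 2 point(s)
  x = 6: RHS = 0, y in [0]  -> 1 point(s)
  x = 7: RHS = 16, y in [4, 19]  -> 2 point(s)
  x = 10: RHS = 18, y in [8, 15]  -> 2 point(s)
  x = 11: RHS = 8, y in [10, 13]  -> 2 point(s)
  x = 12: RHS = 18, y in [8, 15]  -> 2 point(s)
  x = 13: RHS = 8, y in [10, 13]  -> 2 point(s)
  x = 17: RHS = 3, y in [7, 16]  -> 2 point(s)
  x = 18: RHS = 6, y in [11, 12]  -> 2 point(s)
  x = 19: RHS = 2, y in [5, 18]  -> 2 point(s)
  x = 22: RHS = 8, y in [10, 13]  -> 2 point(s)
Affine points: 29. Add the point at infinity: total = 30.

#E(F_23) = 30
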